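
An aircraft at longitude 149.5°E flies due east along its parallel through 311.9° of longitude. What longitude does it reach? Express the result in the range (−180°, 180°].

Start at +149.5°; shift +311.9° → +461.4°.
+461.4° lies outside (−180°, 180°]; subtract 360° → +101.4°.

101.4°E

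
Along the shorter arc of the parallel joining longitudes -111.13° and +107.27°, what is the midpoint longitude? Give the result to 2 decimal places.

+178.07°

Signed shortest Δλ from -111.13° to +107.27° is -141.60°.
Midpoint longitude = -111.13° + (-141.60°)/2 = -111.13° − 70.80° = -181.93°.
Normalise into (−180°, 180°]: +178.07°.
(The naïve average (-111.13 + +107.27)/2 = -1.93° is on the wrong side of the globe.)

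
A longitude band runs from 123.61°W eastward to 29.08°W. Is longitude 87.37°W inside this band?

Yes

Band width going east from -123.61° to -29.08°: ((-29.08 − -123.61) mod 360) = 94.53°.
Offset of -87.37° east of the west edge: ((-87.37 − -123.61) mod 360) = 36.24°.
36.24° ≤ 94.53° ⇒ inside.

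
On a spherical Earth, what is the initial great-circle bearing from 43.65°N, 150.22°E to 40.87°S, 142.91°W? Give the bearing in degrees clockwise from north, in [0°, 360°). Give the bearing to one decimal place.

Δλ = -142.91 − 150.22 = -293.13°; wrapped into (−180°, 180°]: 66.87°.
θ = atan2( sin Δλ · cos φ₂ , cos φ₁ · sin φ₂ − sin φ₁ · cos φ₂ · cos Δλ )
  = atan2(0.69541, -0.67850) = 134.295° → normalised to [0°, 360°): 134.295°.

134.3°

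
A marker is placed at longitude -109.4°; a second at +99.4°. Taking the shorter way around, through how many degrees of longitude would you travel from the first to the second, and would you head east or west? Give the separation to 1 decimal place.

Raw difference: 99.4 − -109.4 = 208.8°.
Normalise into (−180°, 180°]: 208.8° − 360° = -151.2°.
Negative ⇒ the second point lies to the west; separation 151.2°.

151.2° west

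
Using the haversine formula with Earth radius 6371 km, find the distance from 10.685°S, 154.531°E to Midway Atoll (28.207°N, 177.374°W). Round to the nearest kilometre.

5276 km

Δλ = -177.374 − 154.531 = -331.905°; wrapped into (−180°, 180°]: 28.095°.
Δφ = 28.207 − -10.685 = 38.892°.
a = sin²(Δφ/2) + cos φ₁ · cos φ₂ · sin²(Δλ/2) = 0.161854.
c = 2·atan2(√a, √(1−a)) = 0.82808 rad → d = 6371·c ≈ 5275.69 km.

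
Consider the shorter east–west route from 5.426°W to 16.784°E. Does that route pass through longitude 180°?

No

Signed shortest Δλ = ((16.784 − -5.426 + 180) mod 360) − 180 = 22.21°.
Going east by 22.21° from -5.426° reaches +16.784° without touching 180°.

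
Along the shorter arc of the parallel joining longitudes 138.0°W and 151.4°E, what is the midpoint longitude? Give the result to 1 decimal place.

173.3°W

Signed shortest Δλ from -138.0° to +151.4° is -70.6°.
Midpoint longitude = -138.0° + (-70.6°)/2 = -138.0° − 35.3° = -173.3°.
(The naïve average (-138.0 + +151.4)/2 = 6.7° is on the wrong side of the globe.)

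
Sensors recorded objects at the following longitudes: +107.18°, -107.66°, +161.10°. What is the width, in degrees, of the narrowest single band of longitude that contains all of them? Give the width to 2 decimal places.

Sort the longitudes: -107.66°, +107.18°, +161.10°.
Eastward gaps between consecutive values (wrapping around): 214.84°, 53.92°, 91.24°.
Largest gap = 214.84° ⇒ minimal covering band is its complement: 360° − 214.84° = 145.16°.
Band runs from +107.18° eastward to -107.66°, crossing the antimeridian.

145.16°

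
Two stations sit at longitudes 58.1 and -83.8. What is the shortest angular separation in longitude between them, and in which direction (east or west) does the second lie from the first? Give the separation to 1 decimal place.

141.9° west

Raw difference: -83.8 − 58.1 = -141.9°.
Normalise into (−180°, 180°]: -141.9° stays -141.9°.
Negative ⇒ the second point lies to the west; separation 141.9°.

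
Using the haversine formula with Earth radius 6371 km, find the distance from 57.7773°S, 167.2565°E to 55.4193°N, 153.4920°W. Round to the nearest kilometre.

Δλ = -153.4920 − 167.2565 = -320.7485°; wrapped into (−180°, 180°]: 39.2515°.
Δφ = 55.4193 − -57.7773 = 113.1966°.
a = sin²(Δφ/2) + cos φ₁ · cos φ₂ · sin²(Δλ/2) = 0.731084.
c = 2·atan2(√a, √(1−a)) = 2.05124 rad → d = 6371·c ≈ 13068.42 km.

13068 km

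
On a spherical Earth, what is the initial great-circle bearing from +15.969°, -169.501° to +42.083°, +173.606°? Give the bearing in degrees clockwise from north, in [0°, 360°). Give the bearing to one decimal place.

Δλ = 173.606 − -169.501 = 343.107°; wrapped into (−180°, 180°]: -16.893°.
θ = atan2( sin Δλ · cos φ₂ , cos φ₁ · sin φ₂ − sin φ₁ · cos φ₂ · cos Δλ )
  = atan2(-0.21567, 0.44897) = -25.658° → normalised to [0°, 360°): 334.342°.

334.3°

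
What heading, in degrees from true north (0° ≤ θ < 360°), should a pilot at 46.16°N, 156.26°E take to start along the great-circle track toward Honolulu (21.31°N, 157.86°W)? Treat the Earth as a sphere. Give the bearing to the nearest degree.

Δλ = -157.86 − 156.26 = -314.12°; wrapped into (−180°, 180°]: 45.88°.
θ = atan2( sin Δλ · cos φ₂ , cos φ₁ · sin φ₂ − sin φ₁ · cos φ₂ · cos Δλ )
  = atan2(0.66880, -0.21608) = 107.905° → normalised to [0°, 360°): 107.905°.

108°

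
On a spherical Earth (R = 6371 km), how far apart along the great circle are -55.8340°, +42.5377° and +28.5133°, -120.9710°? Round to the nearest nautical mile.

9021 nmi

Δλ = -120.9710 − 42.5377 = -163.5087°.
Δφ = 28.5133 − -55.8340 = 84.3473°.
a = sin²(Δφ/2) + cos φ₁ · cos φ₂ · sin²(Δλ/2) = 0.934076.
c = 2·atan2(√a, √(1−a)) = 2.62226 rad → d = 6371·c ≈ 16706.43 km ≈ 9020.75 nmi.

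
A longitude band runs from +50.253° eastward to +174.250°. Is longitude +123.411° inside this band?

Yes

Band width going east from +50.253° to +174.250°: ((174.250 − 50.253) mod 360) = 123.997°.
Offset of +123.411° east of the west edge: ((123.411 − 50.253) mod 360) = 73.158°.
73.158° ≤ 123.997° ⇒ inside.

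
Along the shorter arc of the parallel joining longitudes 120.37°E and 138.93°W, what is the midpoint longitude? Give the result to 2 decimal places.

Signed shortest Δλ from +120.37° to -138.93° is +100.70°.
Midpoint longitude = +120.37° + (+100.70°)/2 = +120.37° + 50.35° = +170.72°.
(The naïve average (+120.37 + -138.93)/2 = -9.28° is on the wrong side of the globe.)

170.72°E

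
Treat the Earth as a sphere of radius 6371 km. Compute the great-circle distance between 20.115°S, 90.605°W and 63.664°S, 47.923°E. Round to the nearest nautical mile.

Δλ = 47.923 − -90.605 = 138.528°.
Δφ = -63.664 − -20.115 = -43.549°.
a = sin²(Δφ/2) + cos φ₁ · cos φ₂ · sin²(Δλ/2) = 0.501960.
c = 2·atan2(√a, √(1−a)) = 1.57472 rad → d = 6371·c ≈ 10032.52 km ≈ 5417.13 nmi.

5417 nmi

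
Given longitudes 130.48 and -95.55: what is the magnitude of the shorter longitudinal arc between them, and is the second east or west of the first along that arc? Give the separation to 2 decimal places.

Raw difference: -95.55 − 130.48 = -226.03°.
Normalise into (−180°, 180°]: -226.03° + 360° = 133.97°.
Positive ⇒ the second point lies to the east; separation 133.97°.

133.97° east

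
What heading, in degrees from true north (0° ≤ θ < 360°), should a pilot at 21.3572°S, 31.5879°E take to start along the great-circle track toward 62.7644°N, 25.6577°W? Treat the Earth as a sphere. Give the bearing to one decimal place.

337.3°

Δλ = -25.6577 − 31.5879 = -57.2456°.
θ = atan2( sin Δλ · cos φ₂ , cos φ₁ · sin φ₂ − sin φ₁ · cos φ₂ · cos Δλ )
  = atan2(-0.38488, 0.91825) = -22.741° → normalised to [0°, 360°): 337.259°.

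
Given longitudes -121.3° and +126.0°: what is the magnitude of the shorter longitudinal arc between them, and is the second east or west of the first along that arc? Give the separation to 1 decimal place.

112.7° west

Raw difference: 126.0 − -121.3 = 247.3°.
Normalise into (−180°, 180°]: 247.3° − 360° = -112.7°.
Negative ⇒ the second point lies to the west; separation 112.7°.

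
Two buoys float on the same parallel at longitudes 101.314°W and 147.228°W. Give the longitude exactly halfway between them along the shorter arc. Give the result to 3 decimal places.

124.271°W

Signed shortest Δλ from -101.314° to -147.228° is -45.914°.
Midpoint longitude = -101.314° + (-45.914°)/2 = -101.314° − 22.957° = -124.271°.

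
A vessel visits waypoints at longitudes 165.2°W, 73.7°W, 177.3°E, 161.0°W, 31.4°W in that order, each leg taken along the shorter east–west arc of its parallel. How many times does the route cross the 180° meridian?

Leg 1: -165.2° → -73.7°, shortest Δλ = 91.5° (east) — does not cross 180°.
Leg 2: -73.7° → +177.3°, shortest Δλ = -109.0° (west) — crosses 180°.
Leg 3: +177.3° → -161.0°, shortest Δλ = 21.7° (east) — crosses 180°.
Leg 4: -161.0° → -31.4°, shortest Δλ = 129.6° (east) — does not cross 180°.
Total crossings: 2.

2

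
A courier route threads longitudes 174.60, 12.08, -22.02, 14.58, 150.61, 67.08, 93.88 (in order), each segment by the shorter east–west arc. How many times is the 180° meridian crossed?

0

Leg 1: +174.60° → +12.08°, shortest Δλ = -162.52° (west) — does not cross 180°.
Leg 2: +12.08° → -22.02°, shortest Δλ = -34.1° (west) — does not cross 180°.
Leg 3: -22.02° → +14.58°, shortest Δλ = 36.6° (east) — does not cross 180°.
Leg 4: +14.58° → +150.61°, shortest Δλ = 136.03° (east) — does not cross 180°.
Leg 5: +150.61° → +67.08°, shortest Δλ = -83.53° (west) — does not cross 180°.
Leg 6: +67.08° → +93.88°, shortest Δλ = 26.8° (east) — does not cross 180°.
Total crossings: 0.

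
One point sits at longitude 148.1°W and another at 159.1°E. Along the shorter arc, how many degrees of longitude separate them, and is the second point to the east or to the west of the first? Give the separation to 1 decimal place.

Raw difference: 159.1 − -148.1 = 307.2°.
Normalise into (−180°, 180°]: 307.2° − 360° = -52.8°.
Negative ⇒ the second point lies to the west; separation 52.8°.

52.8° west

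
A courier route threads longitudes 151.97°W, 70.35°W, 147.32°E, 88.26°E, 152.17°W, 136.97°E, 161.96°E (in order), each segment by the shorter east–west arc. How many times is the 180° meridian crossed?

3

Leg 1: -151.97° → -70.35°, shortest Δλ = 81.62° (east) — does not cross 180°.
Leg 2: -70.35° → +147.32°, shortest Δλ = -142.33° (west) — crosses 180°.
Leg 3: +147.32° → +88.26°, shortest Δλ = -59.06° (west) — does not cross 180°.
Leg 4: +88.26° → -152.17°, shortest Δλ = 119.57° (east) — crosses 180°.
Leg 5: -152.17° → +136.97°, shortest Δλ = -70.86° (west) — crosses 180°.
Leg 6: +136.97° → +161.96°, shortest Δλ = 24.99° (east) — does not cross 180°.
Total crossings: 3.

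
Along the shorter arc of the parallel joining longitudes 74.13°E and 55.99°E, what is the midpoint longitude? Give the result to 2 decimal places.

Signed shortest Δλ from +74.13° to +55.99° is -18.14°.
Midpoint longitude = +74.13° + (-18.14°)/2 = +74.13° − 9.07° = +65.06°.

65.06°E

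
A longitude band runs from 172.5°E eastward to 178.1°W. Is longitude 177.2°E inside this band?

Band width going east from +172.5° to -178.1°: ((-178.1 − 172.5) mod 360) = 9.4°.
Offset of +177.2° east of the west edge: ((177.2 − 172.5) mod 360) = 4.7°.
4.7° ≤ 9.4° ⇒ inside.

Yes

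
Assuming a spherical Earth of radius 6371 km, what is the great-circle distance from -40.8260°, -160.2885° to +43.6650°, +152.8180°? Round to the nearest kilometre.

10501 km

Δλ = 152.8180 − -160.2885 = 313.1065°; wrapped into (−180°, 180°]: -46.8935°.
Δφ = 43.6650 − -40.8260 = 84.4910°.
a = sin²(Δφ/2) + cos φ₁ · cos φ₂ · sin²(Δλ/2) = 0.538662.
c = 2·atan2(√a, √(1−a)) = 1.64820 rad → d = 6371·c ≈ 10500.67 km.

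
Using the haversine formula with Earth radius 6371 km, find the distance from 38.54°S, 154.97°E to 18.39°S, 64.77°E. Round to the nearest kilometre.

Δλ = 64.77 − 154.97 = -90.20°.
Δφ = -18.39 − -38.54 = 20.15°.
a = sin²(Δφ/2) + cos φ₁ · cos φ₂ · sin²(Δλ/2) = 0.403013.
c = 2·atan2(√a, √(1−a)) = 1.37558 rad → d = 6371·c ≈ 8763.85 km.

8764 km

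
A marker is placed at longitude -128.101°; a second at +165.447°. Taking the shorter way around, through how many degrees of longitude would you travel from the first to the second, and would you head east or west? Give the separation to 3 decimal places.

Raw difference: 165.447 − -128.101 = 293.548°.
Normalise into (−180°, 180°]: 293.548° − 360° = -66.452°.
Negative ⇒ the second point lies to the west; separation 66.452°.

66.452° west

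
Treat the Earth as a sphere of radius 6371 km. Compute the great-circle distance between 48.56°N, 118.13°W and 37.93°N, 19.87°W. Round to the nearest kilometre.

Δλ = -19.87 − -118.13 = 98.26°.
Δφ = 37.93 − 48.56 = -10.63°.
a = sin²(Δφ/2) + cos φ₁ · cos φ₂ · sin²(Δλ/2) = 0.307095.
c = 2·atan2(√a, √(1−a)) = 1.17471 rad → d = 6371·c ≈ 7484.08 km.

7484 km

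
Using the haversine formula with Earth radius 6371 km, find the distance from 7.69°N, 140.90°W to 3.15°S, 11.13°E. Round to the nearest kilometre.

16879 km

Δλ = 11.13 − -140.90 = 152.03°.
Δφ = -3.15 − 7.69 = -10.84°.
a = sin²(Δφ/2) + cos φ₁ · cos φ₂ · sin²(Δλ/2) = 0.940640.
c = 2·atan2(√a, √(1−a)) = 2.64936 rad → d = 6371·c ≈ 16879.09 km.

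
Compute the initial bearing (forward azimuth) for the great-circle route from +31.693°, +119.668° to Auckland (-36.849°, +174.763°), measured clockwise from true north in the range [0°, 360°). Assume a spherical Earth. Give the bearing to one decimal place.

138.8°

Δλ = 174.763 − 119.668 = 55.095°.
θ = atan2( sin Δλ · cos φ₂ , cos φ₁ · sin φ₂ − sin φ₁ · cos φ₂ · cos Δλ )
  = atan2(0.65626, -0.75084) = 138.845° → normalised to [0°, 360°): 138.845°.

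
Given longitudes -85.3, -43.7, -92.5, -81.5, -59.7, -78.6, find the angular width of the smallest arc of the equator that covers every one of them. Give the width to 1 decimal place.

48.8°

Sort the longitudes: -92.5°, -85.3°, -81.5°, -78.6°, -59.7°, -43.7°.
Eastward gaps between consecutive values (wrapping around): 7.2°, 3.8°, 2.9°, 18.9°, 16.0°, 311.2°.
Largest gap = 311.2° ⇒ minimal covering band is its complement: 360° − 311.2° = 48.8°.
Band runs from -92.5° eastward to -43.7°.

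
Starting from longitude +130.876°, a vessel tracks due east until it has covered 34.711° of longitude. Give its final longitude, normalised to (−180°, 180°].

+165.587°

Start at +130.876°; shift +34.711° → +165.587°.
+165.587° already lies in (−180°, 180°].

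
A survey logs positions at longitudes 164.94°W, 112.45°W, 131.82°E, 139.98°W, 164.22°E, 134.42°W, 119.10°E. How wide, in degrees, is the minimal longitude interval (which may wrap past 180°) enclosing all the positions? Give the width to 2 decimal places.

Sort the longitudes: -164.94°, -139.98°, -134.42°, -112.45°, +119.10°, +131.82°, +164.22°.
Eastward gaps between consecutive values (wrapping around): 24.96°, 5.56°, 21.97°, 231.55°, 12.72°, 32.40°, 30.84°.
Largest gap = 231.55° ⇒ minimal covering band is its complement: 360° − 231.55° = 128.45°.
Band runs from +119.10° eastward to -112.45°, crossing the antimeridian.

128.45°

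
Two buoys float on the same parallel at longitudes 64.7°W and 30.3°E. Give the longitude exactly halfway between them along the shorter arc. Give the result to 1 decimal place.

Signed shortest Δλ from -64.7° to +30.3° is +95.0°.
Midpoint longitude = -64.7° + (+95.0°)/2 = -64.7° + 47.5° = -17.2°.

17.2°W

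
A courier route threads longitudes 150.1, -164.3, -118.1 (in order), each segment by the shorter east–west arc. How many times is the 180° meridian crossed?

Leg 1: +150.1° → -164.3°, shortest Δλ = 45.6° (east) — crosses 180°.
Leg 2: -164.3° → -118.1°, shortest Δλ = 46.2° (east) — does not cross 180°.
Total crossings: 1.

1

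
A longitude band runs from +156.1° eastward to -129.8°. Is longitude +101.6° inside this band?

No

Band width going east from +156.1° to -129.8°: ((-129.8 − 156.1) mod 360) = 74.1°.
Offset of +101.6° east of the west edge: ((101.6 − 156.1) mod 360) = 305.5°.
305.5° > 74.1° ⇒ outside.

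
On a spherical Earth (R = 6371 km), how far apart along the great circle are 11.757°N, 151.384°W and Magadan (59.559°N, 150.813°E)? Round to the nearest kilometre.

Δλ = 150.813 − -151.384 = 302.197°; wrapped into (−180°, 180°]: -57.803°.
Δφ = 59.559 − 11.757 = 47.802°.
a = sin²(Δφ/2) + cos φ₁ · cos φ₂ · sin²(Δλ/2) = 0.280015.
c = 2·atan2(√a, √(1−a)) = 1.11523 rad → d = 6371·c ≈ 7105.14 km.

7105 km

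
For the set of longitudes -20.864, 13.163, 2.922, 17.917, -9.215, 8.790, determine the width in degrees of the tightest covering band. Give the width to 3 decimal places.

Sort the longitudes: -20.864°, -9.215°, +2.922°, +8.790°, +13.163°, +17.917°.
Eastward gaps between consecutive values (wrapping around): 11.649°, 12.137°, 5.868°, 4.373°, 4.754°, 321.219°.
Largest gap = 321.219° ⇒ minimal covering band is its complement: 360° − 321.219° = 38.781°.
Band runs from -20.864° eastward to +17.917°.

38.781°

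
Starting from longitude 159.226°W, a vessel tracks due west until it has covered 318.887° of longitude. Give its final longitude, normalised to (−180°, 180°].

Start at -159.226°; shift −318.887° → -478.113°.
-478.113° lies outside (−180°, 180°]; add 360° → -118.113°.

118.113°W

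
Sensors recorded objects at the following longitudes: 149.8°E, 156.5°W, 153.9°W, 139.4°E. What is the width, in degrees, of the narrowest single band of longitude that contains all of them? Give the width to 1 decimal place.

Sort the longitudes: -156.5°, -153.9°, +139.4°, +149.8°.
Eastward gaps between consecutive values (wrapping around): 2.6°, 293.3°, 10.4°, 53.7°.
Largest gap = 293.3° ⇒ minimal covering band is its complement: 360° − 293.3° = 66.7°.
Band runs from +139.4° eastward to -153.9°, crossing the antimeridian.

66.7°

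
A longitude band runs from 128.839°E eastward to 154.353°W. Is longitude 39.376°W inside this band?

Band width going east from +128.839° to -154.353°: ((-154.353 − 128.839) mod 360) = 76.808°.
Offset of -39.376° east of the west edge: ((-39.376 − 128.839) mod 360) = 191.785°.
191.785° > 76.808° ⇒ outside.

No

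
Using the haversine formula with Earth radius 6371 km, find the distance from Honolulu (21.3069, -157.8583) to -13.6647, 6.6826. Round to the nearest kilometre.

18170 km

Δλ = 6.6826 − -157.8583 = 164.5409°.
Δφ = -13.6647 − 21.3069 = -34.9716°.
a = sin²(Δφ/2) + cos φ₁ · cos φ₂ · sin²(Δλ/2) = 0.979183.
c = 2·atan2(√a, √(1−a)) = 2.85202 rad → d = 6371·c ≈ 18170.22 km.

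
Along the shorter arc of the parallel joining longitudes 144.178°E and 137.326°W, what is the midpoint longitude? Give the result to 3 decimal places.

176.574°W

Signed shortest Δλ from +144.178° to -137.326° is +78.496°.
Midpoint longitude = +144.178° + (+78.496°)/2 = +144.178° + 39.248° = +183.426°.
Normalise into (−180°, 180°]: -176.574°.
(The naïve average (+144.178 + -137.326)/2 = 3.426° is on the wrong side of the globe.)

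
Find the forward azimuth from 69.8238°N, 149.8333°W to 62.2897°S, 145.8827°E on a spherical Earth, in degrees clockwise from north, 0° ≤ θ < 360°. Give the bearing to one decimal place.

220.3°

Δλ = 145.8827 − -149.8333 = 295.7160°; wrapped into (−180°, 180°]: -64.2840°.
θ = atan2( sin Δλ · cos φ₂ , cos φ₁ · sin φ₂ − sin φ₁ · cos φ₂ · cos Δλ )
  = atan2(-0.41895, -0.49474) = -139.742° → normalised to [0°, 360°): 220.258°.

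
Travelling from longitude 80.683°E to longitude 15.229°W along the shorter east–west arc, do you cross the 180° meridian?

No

Signed shortest Δλ = ((-15.229 − 80.683 + 180) mod 360) − 180 = -95.912°.
Going west by 95.912° from +80.683° reaches -15.229° without touching 180°.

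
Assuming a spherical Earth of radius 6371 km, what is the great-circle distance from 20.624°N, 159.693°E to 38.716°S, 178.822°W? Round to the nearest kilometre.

Δλ = -178.822 − 159.693 = -338.515°; wrapped into (−180°, 180°]: 21.485°.
Δφ = -38.716 − 20.624 = -59.340°.
a = sin²(Δφ/2) + cos φ₁ · cos φ₂ · sin²(Δλ/2) = 0.270400.
c = 2·atan2(√a, √(1−a)) = 1.09370 rad → d = 6371·c ≈ 6967.98 km.

6968 km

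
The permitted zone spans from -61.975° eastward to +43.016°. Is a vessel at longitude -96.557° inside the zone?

No

Band width going east from -61.975° to +43.016°: ((43.016 − -61.975) mod 360) = 104.991°.
Offset of -96.557° east of the west edge: ((-96.557 − -61.975) mod 360) = 325.418°.
325.418° > 104.991° ⇒ outside.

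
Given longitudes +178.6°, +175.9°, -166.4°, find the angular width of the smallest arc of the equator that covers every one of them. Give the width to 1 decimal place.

Sort the longitudes: -166.4°, +175.9°, +178.6°.
Eastward gaps between consecutive values (wrapping around): 342.3°, 2.7°, 15.0°.
Largest gap = 342.3° ⇒ minimal covering band is its complement: 360° − 342.3° = 17.7°.
Band runs from +175.9° eastward to -166.4°, crossing the antimeridian.

17.7°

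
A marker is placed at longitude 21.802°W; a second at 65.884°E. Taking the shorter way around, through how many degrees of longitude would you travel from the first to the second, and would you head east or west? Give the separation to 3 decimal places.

Raw difference: 65.884 − -21.802 = 87.686°.
Normalise into (−180°, 180°]: 87.686° stays 87.686°.
Positive ⇒ the second point lies to the east; separation 87.686°.

87.686° east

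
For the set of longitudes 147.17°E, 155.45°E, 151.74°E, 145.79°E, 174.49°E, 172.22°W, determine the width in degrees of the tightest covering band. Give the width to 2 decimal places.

41.99°

Sort the longitudes: -172.22°, +145.79°, +147.17°, +151.74°, +155.45°, +174.49°.
Eastward gaps between consecutive values (wrapping around): 318.01°, 1.38°, 4.57°, 3.71°, 19.04°, 13.29°.
Largest gap = 318.01° ⇒ minimal covering band is its complement: 360° − 318.01° = 41.99°.
Band runs from +145.79° eastward to -172.22°, crossing the antimeridian.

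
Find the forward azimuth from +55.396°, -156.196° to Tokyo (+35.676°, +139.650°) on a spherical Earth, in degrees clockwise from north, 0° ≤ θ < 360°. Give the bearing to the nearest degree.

Δλ = 139.650 − -156.196 = 295.846°; wrapped into (−180°, 180°]: -64.154°.
θ = atan2( sin Δλ · cos φ₂ , cos φ₁ · sin φ₂ − sin φ₁ · cos φ₂ · cos Δλ )
  = atan2(-0.73107, 0.03971) = -86.891° → normalised to [0°, 360°): 273.109°.

273°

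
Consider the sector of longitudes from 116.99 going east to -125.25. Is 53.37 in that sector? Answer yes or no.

No

Band width going east from +116.99° to -125.25°: ((-125.25 − 116.99) mod 360) = 117.76°.
Offset of +53.37° east of the west edge: ((53.37 − 116.99) mod 360) = 296.38°.
296.38° > 117.76° ⇒ outside.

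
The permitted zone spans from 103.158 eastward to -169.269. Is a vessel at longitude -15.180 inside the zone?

Band width going east from +103.158° to -169.269°: ((-169.269 − 103.158) mod 360) = 87.573°.
Offset of -15.180° east of the west edge: ((-15.180 − 103.158) mod 360) = 241.662°.
241.662° > 87.573° ⇒ outside.

No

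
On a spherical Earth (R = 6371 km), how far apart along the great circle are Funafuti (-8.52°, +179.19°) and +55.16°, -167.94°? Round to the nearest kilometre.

Δλ = -167.94 − 179.19 = -347.13°; wrapped into (−180°, 180°]: 12.87°.
Δφ = 55.16 − -8.52 = 63.68°.
a = sin²(Δφ/2) + cos φ₁ · cos φ₂ · sin²(Δλ/2) = 0.285405.
c = 2·atan2(√a, √(1−a)) = 1.12720 rad → d = 6371·c ≈ 7181.39 km.

7181 km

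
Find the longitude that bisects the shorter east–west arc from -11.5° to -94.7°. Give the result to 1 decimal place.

Signed shortest Δλ from -11.5° to -94.7° is -83.2°.
Midpoint longitude = -11.5° + (-83.2°)/2 = -11.5° − 41.6° = -53.1°.

-53.1°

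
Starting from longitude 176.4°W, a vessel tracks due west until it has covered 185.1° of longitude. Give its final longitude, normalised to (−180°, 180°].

Start at -176.4°; shift −185.1° → -361.5°.
-361.5° lies outside (−180°, 180°]; add 360° → -1.5°.

1.5°W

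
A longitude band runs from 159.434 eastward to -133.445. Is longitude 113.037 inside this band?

No

Band width going east from +159.434° to -133.445°: ((-133.445 − 159.434) mod 360) = 67.121°.
Offset of +113.037° east of the west edge: ((113.037 − 159.434) mod 360) = 313.603°.
313.603° > 67.121° ⇒ outside.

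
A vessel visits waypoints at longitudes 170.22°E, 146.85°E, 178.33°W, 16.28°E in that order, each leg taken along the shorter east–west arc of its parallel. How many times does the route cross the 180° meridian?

2

Leg 1: +170.22° → +146.85°, shortest Δλ = -23.37° (west) — does not cross 180°.
Leg 2: +146.85° → -178.33°, shortest Δλ = 34.82° (east) — crosses 180°.
Leg 3: -178.33° → +16.28°, shortest Δλ = -165.39° (west) — crosses 180°.
Total crossings: 2.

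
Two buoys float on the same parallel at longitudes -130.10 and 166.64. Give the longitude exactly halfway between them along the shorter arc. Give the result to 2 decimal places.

Signed shortest Δλ from -130.10° to +166.64° is -63.26°.
Midpoint longitude = -130.10° + (-63.26°)/2 = -130.10° − 31.63° = -161.73°.
(The naïve average (-130.10 + +166.64)/2 = 18.27° is on the wrong side of the globe.)

-161.73°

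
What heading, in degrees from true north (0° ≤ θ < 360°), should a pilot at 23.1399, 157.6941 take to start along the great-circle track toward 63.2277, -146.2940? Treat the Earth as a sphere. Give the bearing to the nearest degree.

27°

Δλ = -146.2940 − 157.6941 = -303.9881°; wrapped into (−180°, 180°]: 56.0119°.
θ = atan2( sin Δλ · cos φ₂ , cos φ₁ · sin φ₂ − sin φ₁ · cos φ₂ · cos Δλ )
  = atan2(0.37349, 0.72202) = 27.352° → normalised to [0°, 360°): 27.352°.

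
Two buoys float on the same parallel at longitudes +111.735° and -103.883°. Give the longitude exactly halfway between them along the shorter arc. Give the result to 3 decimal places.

Signed shortest Δλ from +111.735° to -103.883° is +144.382°.
Midpoint longitude = +111.735° + (+144.382°)/2 = +111.735° + 72.191° = +183.926°.
Normalise into (−180°, 180°]: -176.074°.
(The naïve average (+111.735 + -103.883)/2 = 3.926° is on the wrong side of the globe.)

-176.074°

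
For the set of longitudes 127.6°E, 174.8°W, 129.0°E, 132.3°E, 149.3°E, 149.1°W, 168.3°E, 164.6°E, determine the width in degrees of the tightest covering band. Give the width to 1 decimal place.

83.3°

Sort the longitudes: -174.8°, -149.1°, +127.6°, +129.0°, +132.3°, +149.3°, +164.6°, +168.3°.
Eastward gaps between consecutive values (wrapping around): 25.7°, 276.7°, 1.4°, 3.3°, 17.0°, 15.3°, 3.7°, 16.9°.
Largest gap = 276.7° ⇒ minimal covering band is its complement: 360° − 276.7° = 83.3°.
Band runs from +127.6° eastward to -149.1°, crossing the antimeridian.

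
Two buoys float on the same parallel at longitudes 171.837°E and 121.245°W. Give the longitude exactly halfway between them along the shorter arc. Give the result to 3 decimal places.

154.704°W

Signed shortest Δλ from +171.837° to -121.245° is +66.918°.
Midpoint longitude = +171.837° + (+66.918°)/2 = +171.837° + 33.459° = +205.296°.
Normalise into (−180°, 180°]: -154.704°.
(The naïve average (+171.837 + -121.245)/2 = 25.296° is on the wrong side of the globe.)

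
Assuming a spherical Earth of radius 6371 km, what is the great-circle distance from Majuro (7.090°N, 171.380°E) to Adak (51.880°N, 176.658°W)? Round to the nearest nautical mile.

2754 nmi

Δλ = -176.658 − 171.380 = -348.038°; wrapped into (−180°, 180°]: 11.962°.
Δφ = 51.880 − 7.090 = 44.790°.
a = sin²(Δφ/2) + cos φ₁ · cos φ₂ · sin²(Δλ/2) = 0.151804.
c = 2·atan2(√a, √(1−a)) = 0.80044 rad → d = 6371·c ≈ 5099.60 km ≈ 2753.56 nmi.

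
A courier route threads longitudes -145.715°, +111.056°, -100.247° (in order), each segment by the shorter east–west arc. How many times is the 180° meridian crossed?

Leg 1: -145.715° → +111.056°, shortest Δλ = -103.229° (west) — crosses 180°.
Leg 2: +111.056° → -100.247°, shortest Δλ = 148.697° (east) — crosses 180°.
Total crossings: 2.

2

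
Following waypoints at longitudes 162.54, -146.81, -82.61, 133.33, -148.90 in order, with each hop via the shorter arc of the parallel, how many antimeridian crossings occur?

Leg 1: +162.54° → -146.81°, shortest Δλ = 50.65° (east) — crosses 180°.
Leg 2: -146.81° → -82.61°, shortest Δλ = 64.2° (east) — does not cross 180°.
Leg 3: -82.61° → +133.33°, shortest Δλ = -144.06° (west) — crosses 180°.
Leg 4: +133.33° → -148.90°, shortest Δλ = 77.77° (east) — crosses 180°.
Total crossings: 3.

3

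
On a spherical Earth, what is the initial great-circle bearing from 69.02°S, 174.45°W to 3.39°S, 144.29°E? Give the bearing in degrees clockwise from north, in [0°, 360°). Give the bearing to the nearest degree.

Δλ = 144.29 − -174.45 = 318.74°; wrapped into (−180°, 180°]: -41.26°.
θ = atan2( sin Δλ · cos φ₂ , cos φ₁ · sin φ₂ − sin φ₁ · cos φ₂ · cos Δλ )
  = atan2(-0.65832, 0.67949) = -44.094° → normalised to [0°, 360°): 315.906°.

316°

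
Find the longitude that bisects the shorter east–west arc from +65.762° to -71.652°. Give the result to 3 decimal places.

-2.945°

Signed shortest Δλ from +65.762° to -71.652° is -137.414°.
Midpoint longitude = +65.762° + (-137.414°)/2 = +65.762° − 68.707° = -2.945°.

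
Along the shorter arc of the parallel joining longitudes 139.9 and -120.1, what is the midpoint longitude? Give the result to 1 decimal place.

-170.1°

Signed shortest Δλ from +139.9° to -120.1° is +100.0°.
Midpoint longitude = +139.9° + (+100.0°)/2 = +139.9° + 50.0° = +189.9°.
Normalise into (−180°, 180°]: -170.1°.
(The naïve average (+139.9 + -120.1)/2 = 9.9° is on the wrong side of the globe.)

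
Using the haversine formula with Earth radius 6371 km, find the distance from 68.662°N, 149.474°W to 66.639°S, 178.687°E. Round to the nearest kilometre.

Δλ = 178.687 − -149.474 = 328.161°; wrapped into (−180°, 180°]: -31.839°.
Δφ = -66.639 − 68.662 = -135.301°.
a = sin²(Δφ/2) + cos φ₁ · cos φ₂ · sin²(Δλ/2) = 0.866261.
c = 2·atan2(√a, √(1−a)) = 2.39281 rad → d = 6371·c ≈ 15244.62 km.

15245 km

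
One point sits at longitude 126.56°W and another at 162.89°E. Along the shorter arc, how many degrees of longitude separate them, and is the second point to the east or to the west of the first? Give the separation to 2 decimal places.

70.55° west

Raw difference: 162.89 − -126.56 = 289.45°.
Normalise into (−180°, 180°]: 289.45° − 360° = -70.55°.
Negative ⇒ the second point lies to the west; separation 70.55°.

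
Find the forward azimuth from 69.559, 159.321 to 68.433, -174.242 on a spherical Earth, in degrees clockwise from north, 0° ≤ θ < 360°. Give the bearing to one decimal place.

Δλ = -174.242 − 159.321 = -333.563°; wrapped into (−180°, 180°]: 26.437°.
θ = atan2( sin Δλ · cos φ₂ , cos φ₁ · sin φ₂ − sin φ₁ · cos φ₂ · cos Δλ )
  = atan2(0.16366, 0.01637) = 84.288° → normalised to [0°, 360°): 84.288°.

84.3°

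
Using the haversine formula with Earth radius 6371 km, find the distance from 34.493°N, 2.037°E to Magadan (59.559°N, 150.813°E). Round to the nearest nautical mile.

Δλ = 150.813 − 2.037 = 148.776°.
Δφ = 59.559 − 34.493 = 25.066°.
a = sin²(Δφ/2) + cos φ₁ · cos φ₂ · sin²(Δλ/2) = 0.434425.
c = 2·atan2(√a, √(1−a)) = 1.43927 rad → d = 6371·c ≈ 9169.58 km ≈ 4951.18 nmi.

4951 nmi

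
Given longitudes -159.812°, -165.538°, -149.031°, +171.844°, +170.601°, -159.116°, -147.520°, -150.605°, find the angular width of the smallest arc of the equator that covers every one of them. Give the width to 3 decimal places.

Sort the longitudes: -165.538°, -159.812°, -159.116°, -150.605°, -149.031°, -147.520°, +170.601°, +171.844°.
Eastward gaps between consecutive values (wrapping around): 5.726°, 0.696°, 8.511°, 1.574°, 1.511°, 318.121°, 1.243°, 22.618°.
Largest gap = 318.121° ⇒ minimal covering band is its complement: 360° − 318.121° = 41.879°.
Band runs from +170.601° eastward to -147.520°, crossing the antimeridian.

41.879°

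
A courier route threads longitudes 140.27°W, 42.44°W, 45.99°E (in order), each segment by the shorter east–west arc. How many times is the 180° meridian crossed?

0

Leg 1: -140.27° → -42.44°, shortest Δλ = 97.83° (east) — does not cross 180°.
Leg 2: -42.44° → +45.99°, shortest Δλ = 88.43° (east) — does not cross 180°.
Total crossings: 0.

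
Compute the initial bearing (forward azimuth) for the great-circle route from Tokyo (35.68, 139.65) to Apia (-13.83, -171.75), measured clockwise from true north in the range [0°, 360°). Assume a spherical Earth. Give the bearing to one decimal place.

128.0°

Δλ = -171.75 − 139.65 = -311.40°; wrapped into (−180°, 180°]: 48.60°.
θ = atan2( sin Δλ · cos φ₂ , cos φ₁ · sin φ₂ − sin φ₁ · cos φ₂ · cos Δλ )
  = atan2(0.72836, -0.56870) = 127.983° → normalised to [0°, 360°): 127.983°.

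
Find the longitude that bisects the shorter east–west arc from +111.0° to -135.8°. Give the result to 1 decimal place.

+167.6°

Signed shortest Δλ from +111.0° to -135.8° is +113.2°.
Midpoint longitude = +111.0° + (+113.2°)/2 = +111.0° + 56.6° = +167.6°.
(The naïve average (+111.0 + -135.8)/2 = -12.4° is on the wrong side of the globe.)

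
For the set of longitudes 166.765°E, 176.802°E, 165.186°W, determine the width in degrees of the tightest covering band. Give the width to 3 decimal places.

28.049°

Sort the longitudes: -165.186°, +166.765°, +176.802°.
Eastward gaps between consecutive values (wrapping around): 331.951°, 10.037°, 18.012°.
Largest gap = 331.951° ⇒ minimal covering band is its complement: 360° − 331.951° = 28.049°.
Band runs from +166.765° eastward to -165.186°, crossing the antimeridian.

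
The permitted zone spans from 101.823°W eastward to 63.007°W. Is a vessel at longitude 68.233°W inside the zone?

Band width going east from -101.823° to -63.007°: ((-63.007 − -101.823) mod 360) = 38.816°.
Offset of -68.233° east of the west edge: ((-68.233 − -101.823) mod 360) = 33.590°.
33.590° ≤ 38.816° ⇒ inside.

Yes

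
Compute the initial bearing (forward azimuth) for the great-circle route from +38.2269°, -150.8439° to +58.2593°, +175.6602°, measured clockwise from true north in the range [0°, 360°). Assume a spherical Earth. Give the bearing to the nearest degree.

324°

Δλ = 175.6602 − -150.8439 = 326.5041°; wrapped into (−180°, 180°]: -33.4959°.
θ = atan2( sin Δλ · cos φ₂ , cos φ₁ · sin φ₂ − sin φ₁ · cos φ₂ · cos Δλ )
  = atan2(-0.29033, 0.39661) = -36.205° → normalised to [0°, 360°): 323.795°.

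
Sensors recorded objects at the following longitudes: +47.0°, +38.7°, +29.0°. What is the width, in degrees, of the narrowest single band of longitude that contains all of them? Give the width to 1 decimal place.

18.0°

Sort the longitudes: +29.0°, +38.7°, +47.0°.
Eastward gaps between consecutive values (wrapping around): 9.7°, 8.3°, 342.0°.
Largest gap = 342.0° ⇒ minimal covering band is its complement: 360° − 342.0° = 18.0°.
Band runs from +29.0° eastward to +47.0°.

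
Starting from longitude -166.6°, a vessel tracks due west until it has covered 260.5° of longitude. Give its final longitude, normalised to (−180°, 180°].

Start at -166.6°; shift −260.5° → -427.1°.
-427.1° lies outside (−180°, 180°]; add 360° → -67.1°.

-67.1°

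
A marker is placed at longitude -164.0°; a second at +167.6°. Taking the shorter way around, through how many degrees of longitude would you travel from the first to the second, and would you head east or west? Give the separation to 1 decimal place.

Raw difference: 167.6 − -164.0 = 331.6°.
Normalise into (−180°, 180°]: 331.6° − 360° = -28.4°.
Negative ⇒ the second point lies to the west; separation 28.4°.

28.4° west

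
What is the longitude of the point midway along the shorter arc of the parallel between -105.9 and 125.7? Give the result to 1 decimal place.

-170.1°

Signed shortest Δλ from -105.9° to +125.7° is -128.4°.
Midpoint longitude = -105.9° + (-128.4°)/2 = -105.9° − 64.2° = -170.1°.
(The naïve average (-105.9 + +125.7)/2 = 9.9° is on the wrong side of the globe.)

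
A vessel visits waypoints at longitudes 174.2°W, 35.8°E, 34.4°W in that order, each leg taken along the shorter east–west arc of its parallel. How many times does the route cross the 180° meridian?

Leg 1: -174.2° → +35.8°, shortest Δλ = -150.0° (west) — crosses 180°.
Leg 2: +35.8° → -34.4°, shortest Δλ = -70.2° (west) — does not cross 180°.
Total crossings: 1.

1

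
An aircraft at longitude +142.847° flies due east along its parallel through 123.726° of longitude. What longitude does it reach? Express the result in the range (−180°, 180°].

Start at +142.847°; shift +123.726° → +266.573°.
+266.573° lies outside (−180°, 180°]; subtract 360° → -93.427°.

-93.427°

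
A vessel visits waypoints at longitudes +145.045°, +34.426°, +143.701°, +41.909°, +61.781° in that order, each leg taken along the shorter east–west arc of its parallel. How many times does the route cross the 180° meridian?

0

Leg 1: +145.045° → +34.426°, shortest Δλ = -110.619° (west) — does not cross 180°.
Leg 2: +34.426° → +143.701°, shortest Δλ = 109.275° (east) — does not cross 180°.
Leg 3: +143.701° → +41.909°, shortest Δλ = -101.792° (west) — does not cross 180°.
Leg 4: +41.909° → +61.781°, shortest Δλ = 19.872° (east) — does not cross 180°.
Total crossings: 0.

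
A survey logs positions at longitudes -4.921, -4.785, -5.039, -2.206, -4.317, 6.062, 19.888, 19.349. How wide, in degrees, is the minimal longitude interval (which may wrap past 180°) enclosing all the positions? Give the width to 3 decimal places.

24.927°

Sort the longitudes: -5.039°, -4.921°, -4.785°, -4.317°, -2.206°, +6.062°, +19.349°, +19.888°.
Eastward gaps between consecutive values (wrapping around): 0.118°, 0.136°, 0.468°, 2.111°, 8.268°, 13.287°, 0.539°, 335.073°.
Largest gap = 335.073° ⇒ minimal covering band is its complement: 360° − 335.073° = 24.927°.
Band runs from -5.039° eastward to +19.888°.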